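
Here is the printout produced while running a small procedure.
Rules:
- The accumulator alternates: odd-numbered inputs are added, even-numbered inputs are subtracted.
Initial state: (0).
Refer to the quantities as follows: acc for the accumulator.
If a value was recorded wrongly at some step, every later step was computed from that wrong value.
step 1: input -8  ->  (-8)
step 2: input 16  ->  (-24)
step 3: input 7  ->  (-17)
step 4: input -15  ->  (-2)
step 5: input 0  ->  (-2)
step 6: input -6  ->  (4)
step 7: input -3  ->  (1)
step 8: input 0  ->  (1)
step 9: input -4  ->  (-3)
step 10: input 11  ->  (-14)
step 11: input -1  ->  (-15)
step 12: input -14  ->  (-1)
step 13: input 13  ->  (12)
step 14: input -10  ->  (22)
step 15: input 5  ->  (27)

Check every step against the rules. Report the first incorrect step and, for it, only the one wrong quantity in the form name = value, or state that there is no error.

step 1: acc = 0 + -8 = -8 -> verified
step 2: acc = -8 - 16 = -24 -> checks out
step 3: acc = -24 + 7 = -17 -> no discrepancy
step 4: acc = -17 - -15 = -2 -> agrees with the printout
step 5: acc = -2 + 0 = -2 -> no discrepancy
step 6: acc = -2 - -6 = 4 -> agrees with the printout
step 7: acc = 4 + -3 = 1 -> matches
step 8: acc = 1 - 0 = 1 -> in agreement
step 9: acc = 1 + -4 = -3 -> no discrepancy
step 10: acc = -3 - 11 = -14 -> same as recorded
step 11: acc = -14 + -1 = -15 -> in agreement
step 12: acc = -15 - -14 = -1 -> exactly as logged
step 13: acc = -1 + 13 = 12 -> checks out
step 14: acc = 12 - -10 = 22 -> no discrepancy
step 15: acc = 22 + 5 = 27 -> no discrepancy
No step deviates from the rules.

no error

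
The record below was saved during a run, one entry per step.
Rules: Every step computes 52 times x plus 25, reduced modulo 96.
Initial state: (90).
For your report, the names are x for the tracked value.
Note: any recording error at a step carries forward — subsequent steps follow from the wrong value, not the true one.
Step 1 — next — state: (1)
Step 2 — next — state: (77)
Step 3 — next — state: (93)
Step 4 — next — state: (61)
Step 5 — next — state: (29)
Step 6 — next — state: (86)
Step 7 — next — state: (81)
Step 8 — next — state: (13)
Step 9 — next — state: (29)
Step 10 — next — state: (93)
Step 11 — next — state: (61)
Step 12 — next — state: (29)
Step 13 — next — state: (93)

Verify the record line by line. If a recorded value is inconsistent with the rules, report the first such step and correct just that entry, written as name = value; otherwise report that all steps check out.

step 6, x = 93

Recomputing the run from the initial state:
step 1: x = 1
step 2: x = 77
step 3: x = 93
step 4: x = 61
step 5: x = 29
step 6: x = 93
step 7: x = 61
step 8: x = 29
step 9: x = 93
step 10: x = 61
step 11: x = 29
step 12: x = 93
step 13: x = 61
The first disagreement with the record is at step 6, where the value should be x = 93.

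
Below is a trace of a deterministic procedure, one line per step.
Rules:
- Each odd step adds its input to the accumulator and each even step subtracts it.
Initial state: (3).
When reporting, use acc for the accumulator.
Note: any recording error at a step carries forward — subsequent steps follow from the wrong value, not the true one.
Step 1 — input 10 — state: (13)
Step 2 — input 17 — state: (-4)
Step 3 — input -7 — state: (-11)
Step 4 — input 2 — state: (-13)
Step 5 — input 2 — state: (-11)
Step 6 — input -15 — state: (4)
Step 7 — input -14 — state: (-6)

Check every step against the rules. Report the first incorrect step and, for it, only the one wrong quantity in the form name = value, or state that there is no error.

Recomputing the run from the initial state:
step 1: acc = 13
step 2: acc = -4
step 3: acc = -11
step 4: acc = -13
step 5: acc = -11
step 6: acc = 4
step 7: acc = -10
The first disagreement with the trace is at step 7, where the value should be acc = -10.

step 7, acc = -10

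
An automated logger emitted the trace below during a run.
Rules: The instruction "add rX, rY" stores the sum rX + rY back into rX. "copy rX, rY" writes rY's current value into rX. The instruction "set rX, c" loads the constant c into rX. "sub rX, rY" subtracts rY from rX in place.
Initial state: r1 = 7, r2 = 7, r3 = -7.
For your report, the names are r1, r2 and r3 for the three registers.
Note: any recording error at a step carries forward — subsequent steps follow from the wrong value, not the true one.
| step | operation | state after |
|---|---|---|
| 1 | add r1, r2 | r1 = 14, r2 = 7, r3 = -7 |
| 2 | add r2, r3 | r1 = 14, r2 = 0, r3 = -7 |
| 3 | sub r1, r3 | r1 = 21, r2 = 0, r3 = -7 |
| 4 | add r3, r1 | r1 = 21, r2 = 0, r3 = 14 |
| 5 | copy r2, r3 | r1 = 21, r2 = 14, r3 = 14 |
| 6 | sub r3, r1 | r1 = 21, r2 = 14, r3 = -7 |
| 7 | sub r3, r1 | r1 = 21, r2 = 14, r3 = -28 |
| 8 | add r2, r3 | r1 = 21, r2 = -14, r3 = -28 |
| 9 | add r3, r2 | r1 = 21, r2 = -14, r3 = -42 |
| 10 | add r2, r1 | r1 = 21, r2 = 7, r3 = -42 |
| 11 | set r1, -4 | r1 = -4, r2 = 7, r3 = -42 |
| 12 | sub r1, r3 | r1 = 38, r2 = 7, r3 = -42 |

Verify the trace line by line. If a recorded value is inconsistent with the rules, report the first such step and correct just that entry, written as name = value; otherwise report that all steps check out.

Recomputing the run from the initial state:
step 1: r1 = 14, r2 = 7, r3 = -7
step 2: r1 = 14, r2 = 0, r3 = -7
step 3: r1 = 21, r2 = 0, r3 = -7
step 4: r1 = 21, r2 = 0, r3 = 14
step 5: r1 = 21, r2 = 14, r3 = 14
step 6: r1 = 21, r2 = 14, r3 = -7
step 7: r1 = 21, r2 = 14, r3 = -28
step 8: r1 = 21, r2 = -14, r3 = -28
step 9: r1 = 21, r2 = -14, r3 = -42
step 10: r1 = 21, r2 = 7, r3 = -42
step 11: r1 = -4, r2 = 7, r3 = -42
step 12: r1 = 38, r2 = 7, r3 = -42
This matches the trace at every step.

no error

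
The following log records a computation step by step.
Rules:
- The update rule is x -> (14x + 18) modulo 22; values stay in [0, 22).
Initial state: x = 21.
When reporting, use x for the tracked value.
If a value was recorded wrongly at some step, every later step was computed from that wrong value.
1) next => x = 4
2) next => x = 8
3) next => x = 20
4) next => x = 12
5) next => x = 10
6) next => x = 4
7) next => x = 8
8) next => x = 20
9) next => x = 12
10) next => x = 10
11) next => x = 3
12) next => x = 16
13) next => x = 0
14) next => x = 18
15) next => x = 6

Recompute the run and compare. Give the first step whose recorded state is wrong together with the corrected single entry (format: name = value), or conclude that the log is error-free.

step 11, x = 4

1. x = (14*21 + 18) mod 22 = 4 (in agreement)
2. x = (14*4 + 18) mod 22 = 8 (exactly as logged)
3. x = (14*8 + 18) mod 22 = 20 (confirmed correct)
4. x = (14*20 + 18) mod 22 = 12 (consistent with the log)
5. x = (14*12 + 18) mod 22 = 10 (in agreement)
6. x = (14*10 + 18) mod 22 = 4 (agrees with the log)
7. x = (14*4 + 18) mod 22 = 8 (matches)
8. x = (14*8 + 18) mod 22 = 20 (exactly as logged)
9. x = (14*20 + 18) mod 22 = 12 (confirmed correct)
10. x = (14*12 + 18) mod 22 = 10 (matches)
11. x = (14*10 + 18) mod 22 = 4 (the log disagrees here)
First deviation found at step 11; the corrected entry is x = 4.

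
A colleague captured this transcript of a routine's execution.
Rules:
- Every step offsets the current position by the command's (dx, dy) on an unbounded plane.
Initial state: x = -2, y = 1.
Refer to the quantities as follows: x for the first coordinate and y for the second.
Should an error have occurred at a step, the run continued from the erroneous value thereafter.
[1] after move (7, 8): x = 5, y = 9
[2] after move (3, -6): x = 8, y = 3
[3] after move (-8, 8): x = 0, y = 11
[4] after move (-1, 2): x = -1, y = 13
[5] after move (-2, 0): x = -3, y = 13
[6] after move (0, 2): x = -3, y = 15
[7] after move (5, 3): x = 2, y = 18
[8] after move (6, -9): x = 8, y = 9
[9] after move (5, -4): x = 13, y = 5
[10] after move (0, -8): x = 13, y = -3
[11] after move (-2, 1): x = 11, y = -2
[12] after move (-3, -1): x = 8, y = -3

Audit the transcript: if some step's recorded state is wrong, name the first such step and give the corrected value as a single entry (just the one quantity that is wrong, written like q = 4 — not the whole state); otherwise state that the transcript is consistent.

no error

Step 1: x = -2 + (7) = 5, y = 1 + (8) = 9 — agrees with the transcript.
Step 2: x = 5 + (3) = 8, y = 9 + (-6) = 3 — exactly as logged.
Step 3: x = 8 + (-8) = 0, y = 3 + (8) = 11 — verified.
Step 4: x = 0 + (-1) = -1, y = 11 + (2) = 13 — consistent with the transcript.
Step 5: x = -1 + (-2) = -3, y = 13 + (0) = 13 — in agreement.
Step 6: x = -3 + (0) = -3, y = 13 + (2) = 15 — confirmed correct.
Step 7: x = -3 + (5) = 2, y = 15 + (3) = 18 — exactly as logged.
Step 8: x = 2 + (6) = 8, y = 18 + (-9) = 9 — confirmed correct.
Step 9: x = 8 + (5) = 13, y = 9 + (-4) = 5 — exactly as logged.
Step 10: x = 13 + (0) = 13, y = 5 + (-8) = -3 — confirmed correct.
Step 11: x = 13 + (-2) = 11, y = -3 + (1) = -2 — checks out.
Step 12: x = 11 + (-3) = 8, y = -2 + (-1) = -3 — in agreement.
No step deviates from the rules.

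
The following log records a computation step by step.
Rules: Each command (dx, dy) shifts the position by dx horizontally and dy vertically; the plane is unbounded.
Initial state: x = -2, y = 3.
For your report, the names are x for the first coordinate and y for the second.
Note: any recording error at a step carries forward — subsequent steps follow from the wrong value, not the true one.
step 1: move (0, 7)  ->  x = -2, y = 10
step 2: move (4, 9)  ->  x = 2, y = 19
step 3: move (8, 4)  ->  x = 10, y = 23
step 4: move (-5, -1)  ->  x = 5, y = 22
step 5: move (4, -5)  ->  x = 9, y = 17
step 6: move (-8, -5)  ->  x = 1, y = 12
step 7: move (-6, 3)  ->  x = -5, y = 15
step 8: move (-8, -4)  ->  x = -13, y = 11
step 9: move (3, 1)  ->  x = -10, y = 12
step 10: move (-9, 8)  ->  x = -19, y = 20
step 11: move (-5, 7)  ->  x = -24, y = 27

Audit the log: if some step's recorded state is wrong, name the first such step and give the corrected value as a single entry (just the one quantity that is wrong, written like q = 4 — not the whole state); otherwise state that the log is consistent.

Recomputing the run from the initial state:
step 1: x = -2, y = 10
step 2: x = 2, y = 19
step 3: x = 10, y = 23
step 4: x = 5, y = 22
step 5: x = 9, y = 17
step 6: x = 1, y = 12
step 7: x = -5, y = 15
step 8: x = -13, y = 11
step 9: x = -10, y = 12
step 10: x = -19, y = 20
step 11: x = -24, y = 27
This matches the log at every step.

no error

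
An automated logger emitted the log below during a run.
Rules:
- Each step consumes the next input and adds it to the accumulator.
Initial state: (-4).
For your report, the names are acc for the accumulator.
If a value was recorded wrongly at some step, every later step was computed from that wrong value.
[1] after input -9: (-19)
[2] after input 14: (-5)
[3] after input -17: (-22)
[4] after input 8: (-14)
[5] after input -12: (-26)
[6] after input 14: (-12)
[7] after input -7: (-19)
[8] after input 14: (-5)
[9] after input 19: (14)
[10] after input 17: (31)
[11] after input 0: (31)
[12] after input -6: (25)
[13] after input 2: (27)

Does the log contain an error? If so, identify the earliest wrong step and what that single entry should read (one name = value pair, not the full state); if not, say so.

step 1, acc = -13

Recomputing the run from the initial state:
step 1: acc = -13
step 2: acc = 1
step 3: acc = -16
step 4: acc = -8
step 5: acc = -20
step 6: acc = -6
step 7: acc = -13
step 8: acc = 1
step 9: acc = 20
step 10: acc = 37
step 11: acc = 37
step 12: acc = 31
step 13: acc = 33
The first disagreement with the log is at step 1, where the value should be acc = -13.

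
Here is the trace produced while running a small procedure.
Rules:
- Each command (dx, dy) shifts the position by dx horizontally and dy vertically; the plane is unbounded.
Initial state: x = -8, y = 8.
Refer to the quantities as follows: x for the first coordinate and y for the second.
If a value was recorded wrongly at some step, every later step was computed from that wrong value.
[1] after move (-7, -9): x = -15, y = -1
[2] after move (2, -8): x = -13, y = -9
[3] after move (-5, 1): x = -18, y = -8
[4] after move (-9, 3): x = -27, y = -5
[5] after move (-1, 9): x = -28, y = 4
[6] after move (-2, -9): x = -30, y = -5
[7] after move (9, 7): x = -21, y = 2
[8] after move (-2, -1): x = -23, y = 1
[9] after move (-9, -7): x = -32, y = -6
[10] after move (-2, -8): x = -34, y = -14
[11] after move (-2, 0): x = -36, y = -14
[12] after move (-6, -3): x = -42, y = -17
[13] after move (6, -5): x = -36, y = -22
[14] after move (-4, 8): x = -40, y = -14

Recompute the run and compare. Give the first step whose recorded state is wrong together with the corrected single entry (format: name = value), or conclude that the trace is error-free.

no error

Step 1: x = -8 + (-7) = -15, y = 8 + (-9) = -1 — in agreement.
Step 2: x = -15 + (2) = -13, y = -1 + (-8) = -9 — exactly as logged.
Step 3: x = -13 + (-5) = -18, y = -9 + (1) = -8 — same as recorded.
Step 4: x = -18 + (-9) = -27, y = -8 + (3) = -5 — exactly as logged.
Step 5: x = -27 + (-1) = -28, y = -5 + (9) = 4 — consistent with the trace.
Step 6: x = -28 + (-2) = -30, y = 4 + (-9) = -5 — confirmed correct.
Step 7: x = -30 + (9) = -21, y = -5 + (7) = 2 — in agreement.
Step 8: x = -21 + (-2) = -23, y = 2 + (-1) = 1 — consistent with the trace.
Step 9: x = -23 + (-9) = -32, y = 1 + (-7) = -6 — agrees with the trace.
Step 10: x = -32 + (-2) = -34, y = -6 + (-8) = -14 — no discrepancy.
Step 11: x = -34 + (-2) = -36, y = -14 + (0) = -14 — agrees with the trace.
Step 12: x = -36 + (-6) = -42, y = -14 + (-3) = -17 — verified.
Step 13: x = -42 + (6) = -36, y = -17 + (-5) = -22 — exactly as logged.
Step 14: x = -36 + (-4) = -40, y = -22 + (8) = -14 — exactly as logged.
All steps check out; nothing to correct.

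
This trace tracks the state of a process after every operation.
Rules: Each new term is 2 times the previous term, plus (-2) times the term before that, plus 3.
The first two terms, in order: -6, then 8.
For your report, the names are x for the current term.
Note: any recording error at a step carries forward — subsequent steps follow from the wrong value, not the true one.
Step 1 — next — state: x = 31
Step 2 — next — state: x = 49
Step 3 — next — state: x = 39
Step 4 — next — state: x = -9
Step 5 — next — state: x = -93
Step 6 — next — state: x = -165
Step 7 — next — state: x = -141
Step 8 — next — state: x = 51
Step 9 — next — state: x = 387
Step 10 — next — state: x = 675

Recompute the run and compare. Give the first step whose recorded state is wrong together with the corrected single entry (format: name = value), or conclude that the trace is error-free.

Recomputing the run from the initial state:
step 1: x = 31
step 2: x = 49
step 3: x = 39
step 4: x = -17
step 5: x = -109
step 6: x = -181
step 7: x = -141
step 8: x = 83
step 9: x = 451
step 10: x = 739
The first disagreement with the trace is at step 4, where the value should be x = -17.

step 4, x = -17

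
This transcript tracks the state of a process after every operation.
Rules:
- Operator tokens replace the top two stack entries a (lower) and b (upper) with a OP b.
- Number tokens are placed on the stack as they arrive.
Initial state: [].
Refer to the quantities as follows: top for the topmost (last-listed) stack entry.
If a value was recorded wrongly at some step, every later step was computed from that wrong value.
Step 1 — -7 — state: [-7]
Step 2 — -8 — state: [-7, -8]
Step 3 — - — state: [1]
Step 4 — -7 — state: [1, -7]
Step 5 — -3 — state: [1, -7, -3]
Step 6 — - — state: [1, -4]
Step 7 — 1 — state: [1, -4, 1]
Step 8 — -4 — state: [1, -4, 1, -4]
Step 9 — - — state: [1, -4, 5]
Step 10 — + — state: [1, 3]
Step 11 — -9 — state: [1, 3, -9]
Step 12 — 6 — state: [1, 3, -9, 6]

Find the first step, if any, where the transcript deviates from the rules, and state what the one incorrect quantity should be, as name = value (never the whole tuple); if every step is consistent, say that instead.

1. push -7: top = -7 (in agreement)
2. push -8: top = -8 (no discrepancy)
3. -7 - -8 = 1 (confirmed correct)
4. push -7: top = -7 (verified)
5. push -3: top = -3 (same as recorded)
6. -7 - -3 = -4 (no discrepancy)
7. push 1: top = 1 (in agreement)
8. push -4: top = -4 (same as recorded)
9. 1 - -4 = 5 (agrees with the transcript)
10. -4 + 5 = 1 (the transcript has a different value)
That makes step 10 the first incorrect line — top = 1 is what it should show.

step 10, top = 1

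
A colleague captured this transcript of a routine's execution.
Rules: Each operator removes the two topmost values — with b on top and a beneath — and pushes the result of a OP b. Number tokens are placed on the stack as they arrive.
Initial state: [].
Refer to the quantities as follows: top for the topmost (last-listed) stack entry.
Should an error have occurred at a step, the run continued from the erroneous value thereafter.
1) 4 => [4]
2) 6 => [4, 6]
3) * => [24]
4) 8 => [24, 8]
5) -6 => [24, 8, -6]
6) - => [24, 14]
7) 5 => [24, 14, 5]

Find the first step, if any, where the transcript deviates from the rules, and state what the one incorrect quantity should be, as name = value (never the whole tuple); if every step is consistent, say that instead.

no error

Step 1: push 4: top = 4 — consistent with the transcript.
Step 2: push 6: top = 6 — same as recorded.
Step 3: 4 * 6 = 24 — verified.
Step 4: push 8: top = 8 — confirmed correct.
Step 5: push -6: top = -6 — exactly as logged.
Step 6: 8 - -6 = 14 — in agreement.
Step 7: push 5: top = 5 — same as recorded.
No step deviates from the rules.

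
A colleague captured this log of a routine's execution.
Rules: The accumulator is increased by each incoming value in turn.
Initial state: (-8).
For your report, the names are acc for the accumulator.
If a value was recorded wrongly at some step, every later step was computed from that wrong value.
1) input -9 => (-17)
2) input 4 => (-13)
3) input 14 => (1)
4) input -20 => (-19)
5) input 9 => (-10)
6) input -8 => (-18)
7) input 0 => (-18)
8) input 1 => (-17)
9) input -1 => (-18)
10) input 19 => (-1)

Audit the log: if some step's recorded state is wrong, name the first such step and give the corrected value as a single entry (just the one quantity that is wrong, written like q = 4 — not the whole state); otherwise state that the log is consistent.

step 10, acc = 1

Recomputing the run from the initial state:
step 1: acc = -17
step 2: acc = -13
step 3: acc = 1
step 4: acc = -19
step 5: acc = -10
step 6: acc = -18
step 7: acc = -18
step 8: acc = -17
step 9: acc = -18
step 10: acc = 1
The first disagreement with the log is at step 10, where the value should be acc = 1.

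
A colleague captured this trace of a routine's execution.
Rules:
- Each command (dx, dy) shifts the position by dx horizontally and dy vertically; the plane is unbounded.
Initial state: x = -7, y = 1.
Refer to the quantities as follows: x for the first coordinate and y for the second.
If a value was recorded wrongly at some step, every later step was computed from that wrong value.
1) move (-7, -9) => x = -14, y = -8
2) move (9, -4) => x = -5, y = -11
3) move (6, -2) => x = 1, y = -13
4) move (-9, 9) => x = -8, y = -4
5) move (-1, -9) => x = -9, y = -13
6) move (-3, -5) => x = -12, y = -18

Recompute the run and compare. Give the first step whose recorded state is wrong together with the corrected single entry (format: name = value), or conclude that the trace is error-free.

Recomputing the run from the initial state:
step 1: x = -14, y = -8
step 2: x = -5, y = -12
step 3: x = 1, y = -14
step 4: x = -8, y = -5
step 5: x = -9, y = -14
step 6: x = -12, y = -19
The first disagreement with the trace is at step 2, where the value should be y = -12.

step 2, y = -12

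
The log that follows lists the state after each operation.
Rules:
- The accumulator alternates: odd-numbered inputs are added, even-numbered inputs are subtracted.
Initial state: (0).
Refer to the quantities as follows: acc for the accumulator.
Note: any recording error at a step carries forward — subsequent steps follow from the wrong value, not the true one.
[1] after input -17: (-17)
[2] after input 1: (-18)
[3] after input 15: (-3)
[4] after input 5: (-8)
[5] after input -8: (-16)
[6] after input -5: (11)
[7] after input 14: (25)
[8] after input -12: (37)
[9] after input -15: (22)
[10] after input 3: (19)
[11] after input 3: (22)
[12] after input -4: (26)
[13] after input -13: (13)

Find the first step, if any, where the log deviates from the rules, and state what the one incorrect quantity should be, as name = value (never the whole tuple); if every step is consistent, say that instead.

step 6, acc = -11

Recomputing the run from the initial state:
step 1: acc = -17
step 2: acc = -18
step 3: acc = -3
step 4: acc = -8
step 5: acc = -16
step 6: acc = -11
step 7: acc = 3
step 8: acc = 15
step 9: acc = 0
step 10: acc = -3
step 11: acc = 0
step 12: acc = 4
step 13: acc = -9
The first disagreement with the log is at step 6, where the value should be acc = -11.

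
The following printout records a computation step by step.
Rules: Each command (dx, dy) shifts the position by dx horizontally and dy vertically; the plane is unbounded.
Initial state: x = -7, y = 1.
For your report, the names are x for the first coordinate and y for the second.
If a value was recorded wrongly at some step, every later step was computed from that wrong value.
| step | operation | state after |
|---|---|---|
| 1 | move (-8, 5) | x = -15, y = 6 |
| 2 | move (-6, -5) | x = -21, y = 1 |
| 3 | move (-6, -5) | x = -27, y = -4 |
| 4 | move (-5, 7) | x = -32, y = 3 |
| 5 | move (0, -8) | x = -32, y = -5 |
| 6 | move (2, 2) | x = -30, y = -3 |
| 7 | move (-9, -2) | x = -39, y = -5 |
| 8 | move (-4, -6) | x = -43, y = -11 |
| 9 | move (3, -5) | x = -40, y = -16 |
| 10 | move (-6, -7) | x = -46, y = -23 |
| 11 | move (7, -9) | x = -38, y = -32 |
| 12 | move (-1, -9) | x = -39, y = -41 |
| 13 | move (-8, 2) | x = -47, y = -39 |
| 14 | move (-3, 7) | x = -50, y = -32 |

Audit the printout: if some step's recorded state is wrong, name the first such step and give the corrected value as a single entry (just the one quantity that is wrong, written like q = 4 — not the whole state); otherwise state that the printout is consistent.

Recomputing the run from the initial state:
step 1: x = -15, y = 6
step 2: x = -21, y = 1
step 3: x = -27, y = -4
step 4: x = -32, y = 3
step 5: x = -32, y = -5
step 6: x = -30, y = -3
step 7: x = -39, y = -5
step 8: x = -43, y = -11
step 9: x = -40, y = -16
step 10: x = -46, y = -23
step 11: x = -39, y = -32
step 12: x = -40, y = -41
step 13: x = -48, y = -39
step 14: x = -51, y = -32
The first disagreement with the printout is at step 11, where the value should be x = -39.

step 11, x = -39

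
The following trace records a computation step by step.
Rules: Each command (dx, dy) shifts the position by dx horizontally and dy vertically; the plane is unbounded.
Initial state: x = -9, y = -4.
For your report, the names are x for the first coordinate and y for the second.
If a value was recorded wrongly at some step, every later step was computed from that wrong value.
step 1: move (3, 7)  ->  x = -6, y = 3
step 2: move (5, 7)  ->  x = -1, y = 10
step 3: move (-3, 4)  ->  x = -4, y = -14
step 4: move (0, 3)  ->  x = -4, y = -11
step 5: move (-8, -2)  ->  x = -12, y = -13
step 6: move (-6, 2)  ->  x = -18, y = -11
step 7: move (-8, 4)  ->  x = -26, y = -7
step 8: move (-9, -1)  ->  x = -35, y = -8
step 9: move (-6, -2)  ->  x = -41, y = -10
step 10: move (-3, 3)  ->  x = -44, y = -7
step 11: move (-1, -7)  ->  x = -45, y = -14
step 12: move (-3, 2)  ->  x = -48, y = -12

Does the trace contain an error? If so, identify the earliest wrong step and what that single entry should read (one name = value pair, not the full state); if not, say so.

1. x = -9 + (3) = -6, y = -4 + (7) = 3 (confirmed correct)
2. x = -6 + (5) = -1, y = 3 + (7) = 10 (consistent with the trace)
3. x = -1 + (-3) = -4, y = 10 + (4) = 14 (the entry is off here)
Step 3 is the first one off; corrected, y = 14.

step 3, y = 14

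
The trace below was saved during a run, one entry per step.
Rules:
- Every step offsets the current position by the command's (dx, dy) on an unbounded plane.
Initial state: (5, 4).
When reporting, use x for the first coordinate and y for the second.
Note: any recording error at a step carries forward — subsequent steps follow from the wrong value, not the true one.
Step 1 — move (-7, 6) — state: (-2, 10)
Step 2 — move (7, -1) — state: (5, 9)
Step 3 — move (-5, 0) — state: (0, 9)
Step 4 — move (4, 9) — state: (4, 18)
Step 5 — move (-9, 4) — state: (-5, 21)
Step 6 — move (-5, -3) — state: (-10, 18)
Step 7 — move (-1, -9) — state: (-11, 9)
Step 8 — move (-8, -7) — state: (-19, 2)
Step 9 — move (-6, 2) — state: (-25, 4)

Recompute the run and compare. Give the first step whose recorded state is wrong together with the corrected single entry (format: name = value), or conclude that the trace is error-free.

Step 1: x = 5 + (-7) = -2, y = 4 + (6) = 10 — same as recorded.
Step 2: x = -2 + (7) = 5, y = 10 + (-1) = 9 — verified.
Step 3: x = 5 + (-5) = 0, y = 9 + (0) = 9 — consistent with the trace.
Step 4: x = 0 + (4) = 4, y = 9 + (9) = 18 — no discrepancy.
Step 5: x = 4 + (-9) = -5, y = 18 + (4) = 22 — first mismatch against the trace.
That makes step 5 the first incorrect line — y = 22 is what it should show.

step 5, y = 22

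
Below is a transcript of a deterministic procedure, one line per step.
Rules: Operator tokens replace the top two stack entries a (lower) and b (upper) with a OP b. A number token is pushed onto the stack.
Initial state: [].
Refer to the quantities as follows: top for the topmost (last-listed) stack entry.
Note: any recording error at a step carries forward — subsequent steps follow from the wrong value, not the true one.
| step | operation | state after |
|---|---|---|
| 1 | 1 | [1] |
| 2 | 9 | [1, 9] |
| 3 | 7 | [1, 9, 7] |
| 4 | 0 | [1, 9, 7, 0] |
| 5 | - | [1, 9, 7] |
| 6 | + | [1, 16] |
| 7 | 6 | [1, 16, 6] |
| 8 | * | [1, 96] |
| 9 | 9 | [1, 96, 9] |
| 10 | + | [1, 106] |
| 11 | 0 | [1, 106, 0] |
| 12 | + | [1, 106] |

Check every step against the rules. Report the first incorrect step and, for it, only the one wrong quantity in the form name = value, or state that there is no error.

1. push 1: top = 1 (confirmed correct)
2. push 9: top = 9 (verified)
3. push 7: top = 7 (confirmed correct)
4. push 0: top = 0 (in agreement)
5. 7 - 0 = 7 (checks out)
6. 9 + 7 = 16 (no discrepancy)
7. push 6: top = 6 (checks out)
8. 16 * 6 = 96 (matches)
9. push 9: top = 9 (consistent with the transcript)
10. 96 + 9 = 105 (a discrepancy with the transcript)
Conclusion: step 10 carries the first error; the entry should be top = 105.

step 10, top = 105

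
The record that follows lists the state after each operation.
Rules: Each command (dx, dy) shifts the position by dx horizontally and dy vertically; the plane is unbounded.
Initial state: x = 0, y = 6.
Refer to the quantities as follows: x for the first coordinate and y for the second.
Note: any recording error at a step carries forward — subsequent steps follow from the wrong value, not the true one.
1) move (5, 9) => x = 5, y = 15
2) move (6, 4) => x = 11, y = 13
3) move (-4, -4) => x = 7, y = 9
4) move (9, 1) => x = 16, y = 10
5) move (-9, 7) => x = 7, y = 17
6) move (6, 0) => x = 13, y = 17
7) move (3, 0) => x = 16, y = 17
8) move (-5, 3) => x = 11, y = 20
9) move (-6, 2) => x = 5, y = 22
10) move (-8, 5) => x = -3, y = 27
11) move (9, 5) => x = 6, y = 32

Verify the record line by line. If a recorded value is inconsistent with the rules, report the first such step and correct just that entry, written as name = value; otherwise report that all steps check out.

step 2, y = 19

Recomputing the run from the initial state:
step 1: x = 5, y = 15
step 2: x = 11, y = 19
step 3: x = 7, y = 15
step 4: x = 16, y = 16
step 5: x = 7, y = 23
step 6: x = 13, y = 23
step 7: x = 16, y = 23
step 8: x = 11, y = 26
step 9: x = 5, y = 28
step 10: x = -3, y = 33
step 11: x = 6, y = 38
The first disagreement with the record is at step 2, where the value should be y = 19.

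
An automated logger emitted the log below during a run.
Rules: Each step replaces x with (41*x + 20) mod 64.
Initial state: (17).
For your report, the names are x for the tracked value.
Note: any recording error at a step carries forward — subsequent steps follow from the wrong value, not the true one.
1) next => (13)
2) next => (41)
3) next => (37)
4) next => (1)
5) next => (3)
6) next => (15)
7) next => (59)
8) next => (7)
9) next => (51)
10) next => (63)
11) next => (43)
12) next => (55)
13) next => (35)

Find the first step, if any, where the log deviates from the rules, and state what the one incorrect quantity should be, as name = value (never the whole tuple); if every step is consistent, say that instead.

step 5, x = 61

Recomputing the run from the initial state:
step 1: x = 13
step 2: x = 41
step 3: x = 37
step 4: x = 1
step 5: x = 61
step 6: x = 25
step 7: x = 21
step 8: x = 49
step 9: x = 45
step 10: x = 9
step 11: x = 5
step 12: x = 33
step 13: x = 29
The first disagreement with the log is at step 5, where the value should be x = 61.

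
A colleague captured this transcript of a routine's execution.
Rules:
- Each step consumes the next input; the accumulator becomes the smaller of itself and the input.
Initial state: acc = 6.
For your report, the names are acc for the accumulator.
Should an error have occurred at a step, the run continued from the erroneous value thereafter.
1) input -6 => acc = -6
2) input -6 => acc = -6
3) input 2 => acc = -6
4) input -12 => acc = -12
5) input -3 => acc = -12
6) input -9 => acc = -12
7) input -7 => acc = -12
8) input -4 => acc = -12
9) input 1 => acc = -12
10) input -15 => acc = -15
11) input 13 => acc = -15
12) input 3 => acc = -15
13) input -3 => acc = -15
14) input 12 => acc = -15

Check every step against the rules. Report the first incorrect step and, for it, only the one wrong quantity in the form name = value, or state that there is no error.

Recomputing the run from the initial state:
step 1: acc = -6
step 2: acc = -6
step 3: acc = -6
step 4: acc = -12
step 5: acc = -12
step 6: acc = -12
step 7: acc = -12
step 8: acc = -12
step 9: acc = -12
step 10: acc = -15
step 11: acc = -15
step 12: acc = -15
step 13: acc = -15
step 14: acc = -15
This matches the transcript at every step.

no error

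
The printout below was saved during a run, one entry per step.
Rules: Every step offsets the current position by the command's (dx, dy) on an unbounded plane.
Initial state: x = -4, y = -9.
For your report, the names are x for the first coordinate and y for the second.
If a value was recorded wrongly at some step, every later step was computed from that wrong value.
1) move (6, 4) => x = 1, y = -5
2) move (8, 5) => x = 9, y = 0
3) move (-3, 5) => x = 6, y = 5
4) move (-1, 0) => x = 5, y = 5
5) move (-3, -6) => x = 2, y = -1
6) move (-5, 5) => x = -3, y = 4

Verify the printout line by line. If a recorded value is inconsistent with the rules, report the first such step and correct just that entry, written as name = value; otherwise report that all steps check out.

Recomputing the run from the initial state:
step 1: x = 2, y = -5
step 2: x = 10, y = 0
step 3: x = 7, y = 5
step 4: x = 6, y = 5
step 5: x = 3, y = -1
step 6: x = -2, y = 4
The first disagreement with the printout is at step 1, where the value should be x = 2.

step 1, x = 2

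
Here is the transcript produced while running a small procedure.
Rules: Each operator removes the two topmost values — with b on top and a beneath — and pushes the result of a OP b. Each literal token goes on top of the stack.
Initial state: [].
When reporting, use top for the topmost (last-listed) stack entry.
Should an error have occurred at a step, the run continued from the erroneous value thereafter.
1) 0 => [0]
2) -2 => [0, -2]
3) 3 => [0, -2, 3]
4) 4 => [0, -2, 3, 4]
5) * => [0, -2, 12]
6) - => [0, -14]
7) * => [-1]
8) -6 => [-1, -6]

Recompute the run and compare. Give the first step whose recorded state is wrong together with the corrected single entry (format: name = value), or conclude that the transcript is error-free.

Recomputing the run from the initial state:
step 1: [0]
step 2: [0, -2]
step 3: [0, -2, 3]
step 4: [0, -2, 3, 4]
step 5: [0, -2, 12]
step 6: [0, -14]
step 7: [0]
step 8: [0, -6]
The first disagreement with the transcript is at step 7, where the value should be top = 0.

step 7, top = 0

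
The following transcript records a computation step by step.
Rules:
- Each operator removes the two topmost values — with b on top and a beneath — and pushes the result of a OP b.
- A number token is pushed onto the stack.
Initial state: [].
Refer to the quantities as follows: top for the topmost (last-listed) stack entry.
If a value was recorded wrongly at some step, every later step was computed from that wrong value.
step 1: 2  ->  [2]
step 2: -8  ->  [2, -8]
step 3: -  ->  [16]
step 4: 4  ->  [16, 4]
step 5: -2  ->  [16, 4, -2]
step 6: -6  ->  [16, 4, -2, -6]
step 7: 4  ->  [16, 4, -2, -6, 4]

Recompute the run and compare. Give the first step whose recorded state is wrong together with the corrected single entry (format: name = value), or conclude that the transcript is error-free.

1. push 2: top = 2 (verified)
2. push -8: top = -8 (in agreement)
3. 2 - -8 = 10 (this is not what the transcript shows)
Step 3 is the first one off; corrected, top = 10.

step 3, top = 10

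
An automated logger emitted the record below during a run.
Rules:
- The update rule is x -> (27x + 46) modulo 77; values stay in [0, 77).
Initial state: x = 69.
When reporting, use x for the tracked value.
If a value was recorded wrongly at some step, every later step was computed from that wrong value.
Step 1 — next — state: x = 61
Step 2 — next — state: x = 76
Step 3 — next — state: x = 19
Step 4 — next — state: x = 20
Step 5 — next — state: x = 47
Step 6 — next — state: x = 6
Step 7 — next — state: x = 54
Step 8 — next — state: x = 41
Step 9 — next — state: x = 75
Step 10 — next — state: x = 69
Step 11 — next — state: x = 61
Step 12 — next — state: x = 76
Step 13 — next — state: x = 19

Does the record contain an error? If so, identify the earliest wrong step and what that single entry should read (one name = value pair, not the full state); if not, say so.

no error

Recomputing the run from the initial state:
step 1: x = 61
step 2: x = 76
step 3: x = 19
step 4: x = 20
step 5: x = 47
step 6: x = 6
step 7: x = 54
step 8: x = 41
step 9: x = 75
step 10: x = 69
step 11: x = 61
step 12: x = 76
step 13: x = 19
This matches the record at every step.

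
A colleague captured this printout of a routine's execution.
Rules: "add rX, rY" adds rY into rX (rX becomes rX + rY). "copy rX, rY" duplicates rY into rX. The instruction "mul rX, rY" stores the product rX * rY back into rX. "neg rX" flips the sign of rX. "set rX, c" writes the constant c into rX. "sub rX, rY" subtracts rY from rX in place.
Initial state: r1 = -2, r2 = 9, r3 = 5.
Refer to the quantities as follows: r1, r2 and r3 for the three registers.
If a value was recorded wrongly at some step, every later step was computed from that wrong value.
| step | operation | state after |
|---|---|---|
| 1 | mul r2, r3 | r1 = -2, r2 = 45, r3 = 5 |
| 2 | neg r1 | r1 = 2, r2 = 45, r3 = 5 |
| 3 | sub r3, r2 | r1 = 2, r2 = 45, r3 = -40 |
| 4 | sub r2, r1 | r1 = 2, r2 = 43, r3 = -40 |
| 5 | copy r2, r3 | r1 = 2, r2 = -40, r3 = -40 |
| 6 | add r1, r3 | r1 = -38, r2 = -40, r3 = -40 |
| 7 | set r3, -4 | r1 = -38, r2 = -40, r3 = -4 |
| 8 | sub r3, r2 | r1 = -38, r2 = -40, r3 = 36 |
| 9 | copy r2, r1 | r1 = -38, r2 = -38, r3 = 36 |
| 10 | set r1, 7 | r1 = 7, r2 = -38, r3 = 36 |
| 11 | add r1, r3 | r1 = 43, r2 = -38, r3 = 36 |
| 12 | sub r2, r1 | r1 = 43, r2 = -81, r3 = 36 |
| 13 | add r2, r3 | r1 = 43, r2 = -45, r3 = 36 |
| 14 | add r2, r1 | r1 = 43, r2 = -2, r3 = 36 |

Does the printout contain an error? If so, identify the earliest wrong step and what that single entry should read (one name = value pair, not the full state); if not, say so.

no error

Step 1: r2 = 9 * 5 = 45 — in agreement.
Step 2: r1 = -(-2) = 2 — same as recorded.
Step 3: r3 = 5 - 45 = -40 — in agreement.
Step 4: r2 = 45 - 2 = 43 — exactly as logged.
Step 5: r2 = -40 — in agreement.
Step 6: r1 = 2 + -40 = -38 — checks out.
Step 7: r3 = -4 — consistent with the printout.
Step 8: r3 = -4 - -40 = 36 — same as recorded.
Step 9: r2 = -38 — no discrepancy.
Step 10: r1 = 7 — agrees with the printout.
Step 11: r1 = 7 + 36 = 43 — agrees with the printout.
Step 12: r2 = -38 - 43 = -81 — checks out.
Step 13: r2 = -81 + 36 = -45 — exactly as logged.
Step 14: r2 = -45 + 43 = -2 — agrees with the printout.
The recomputation confirms every line.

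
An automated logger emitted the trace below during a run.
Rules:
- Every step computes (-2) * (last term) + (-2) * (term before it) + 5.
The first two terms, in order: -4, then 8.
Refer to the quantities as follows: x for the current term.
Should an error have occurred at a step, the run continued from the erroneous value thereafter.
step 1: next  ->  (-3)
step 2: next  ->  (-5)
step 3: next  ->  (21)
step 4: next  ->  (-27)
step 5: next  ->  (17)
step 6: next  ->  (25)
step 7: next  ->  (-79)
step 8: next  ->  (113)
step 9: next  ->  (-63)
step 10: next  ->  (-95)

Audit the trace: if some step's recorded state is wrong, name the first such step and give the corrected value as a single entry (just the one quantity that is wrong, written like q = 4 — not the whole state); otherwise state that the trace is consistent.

step 1: x = -2*(8) + (-2)*(-4) + (5) = -3 -> agrees with the trace
step 2: x = -2*(-3) + (-2)*(8) + (5) = -5 -> no discrepancy
step 3: x = -2*(-5) + (-2)*(-3) + (5) = 21 -> confirmed correct
step 4: x = -2*(21) + (-2)*(-5) + (5) = -27 -> exactly as logged
step 5: x = -2*(-27) + (-2)*(21) + (5) = 17 -> in agreement
step 6: x = -2*(17) + (-2)*(-27) + (5) = 25 -> no discrepancy
step 7: x = -2*(25) + (-2)*(17) + (5) = -79 -> verified
step 8: x = -2*(-79) + (-2)*(25) + (5) = 113 -> same as recorded
step 9: x = -2*(113) + (-2)*(-79) + (5) = -63 -> verified
step 10: x = -2*(-63) + (-2)*(113) + (5) = -95 -> agrees with the trace
Every step is consistent.

no error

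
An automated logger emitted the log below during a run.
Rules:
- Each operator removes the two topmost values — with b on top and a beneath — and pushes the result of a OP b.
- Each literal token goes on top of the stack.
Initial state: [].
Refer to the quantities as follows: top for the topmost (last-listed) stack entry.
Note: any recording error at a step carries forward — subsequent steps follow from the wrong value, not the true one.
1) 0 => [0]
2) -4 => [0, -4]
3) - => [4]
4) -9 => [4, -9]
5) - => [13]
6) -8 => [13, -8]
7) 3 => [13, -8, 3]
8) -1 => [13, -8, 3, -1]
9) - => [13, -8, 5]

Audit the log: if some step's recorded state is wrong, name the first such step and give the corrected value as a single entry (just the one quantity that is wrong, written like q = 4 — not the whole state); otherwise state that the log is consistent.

step 9, top = 4

step 1: push 0: top = 0 -> exactly as logged
step 2: push -4: top = -4 -> no discrepancy
step 3: 0 - -4 = 4 -> checks out
step 4: push -9: top = -9 -> no discrepancy
step 5: 4 - -9 = 13 -> consistent with the log
step 6: push -8: top = -8 -> in agreement
step 7: push 3: top = 3 -> in agreement
step 8: push -1: top = -1 -> confirmed correct
step 9: 3 - -1 = 4 -> the log disagrees here
Conclusion: step 9 carries the first error; the entry should be top = 4.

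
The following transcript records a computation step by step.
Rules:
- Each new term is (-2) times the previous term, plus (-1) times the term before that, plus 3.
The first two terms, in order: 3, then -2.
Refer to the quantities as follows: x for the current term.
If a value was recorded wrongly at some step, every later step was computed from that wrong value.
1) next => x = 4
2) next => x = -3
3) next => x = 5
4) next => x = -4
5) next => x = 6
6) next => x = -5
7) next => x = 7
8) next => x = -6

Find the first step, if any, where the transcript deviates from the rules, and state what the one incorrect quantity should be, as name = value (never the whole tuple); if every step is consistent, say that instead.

no error

Step 1: x = -2*(-2) + (-1)*(3) + (3) = 4 — matches.
Step 2: x = -2*(4) + (-1)*(-2) + (3) = -3 — exactly as logged.
Step 3: x = -2*(-3) + (-1)*(4) + (3) = 5 — agrees with the transcript.
Step 4: x = -2*(5) + (-1)*(-3) + (3) = -4 — same as recorded.
Step 5: x = -2*(-4) + (-1)*(5) + (3) = 6 — verified.
Step 6: x = -2*(6) + (-1)*(-4) + (3) = -5 — matches.
Step 7: x = -2*(-5) + (-1)*(6) + (3) = 7 — in agreement.
Step 8: x = -2*(7) + (-1)*(-5) + (3) = -6 — no discrepancy.
All entries verified; no error found.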